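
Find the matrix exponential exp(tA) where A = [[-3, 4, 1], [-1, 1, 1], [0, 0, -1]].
e^{tA} = [[(1 - 2*t)*e^{-t}, 4*t*e^{-t}, t*(t + 1)*e^{-t}], [-t*e^{-t}, (2*t + 1)*e^{-t}, t*(t + 2)*e^{-t}/2], [0, 0, e^{-t}]]

A has Jordan form J = [[-1, 1, 0], [0, -1, 1], [0, 0, -1]] with A = PJP^{-1}, so e^{tA} = P e^{tJ} P^{-1}.

For a Jordan block J_k(λ), e^{tJ_k(λ)} = e^{λt} · (I + tN + t^2 N^2/2! + ... + t^{k-1} N^{k-1}/(k-1)!) where N is the nilpotent superdiagonal part.

Assembling the blocks and conjugating back gives the entries of e^{tA} as shown above.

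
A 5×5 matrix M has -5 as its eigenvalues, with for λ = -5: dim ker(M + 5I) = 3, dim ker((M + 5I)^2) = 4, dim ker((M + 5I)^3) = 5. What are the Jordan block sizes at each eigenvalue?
Jordan blocks: (-5, 3), (-5, 1), (-5, 1)

λ = -5: successive nullity increments [3, 1, 1] count blocks of size ≥ k; block sizes are [3, 1, 1].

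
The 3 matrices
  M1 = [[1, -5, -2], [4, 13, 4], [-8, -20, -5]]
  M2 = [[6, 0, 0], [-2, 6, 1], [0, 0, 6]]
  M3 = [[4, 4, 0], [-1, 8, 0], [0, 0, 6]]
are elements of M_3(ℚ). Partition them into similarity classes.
Characteristic polynomials: χ_{M1} = (x - 3)^3, χ_{M2} = (x - 6)^3, χ_{M3} = (x - 6)^3.

{M1}: invariant factors x - 3, (x - 3)^2.

{M2, M3}: invariant factors x - 6, (x - 6)^2.

Matrices are similar if and only if their invariant-factor lists agree; the partition into similarity classes is {M1}, {M2, M3}.

2 classes: {M1}, {M2, M3}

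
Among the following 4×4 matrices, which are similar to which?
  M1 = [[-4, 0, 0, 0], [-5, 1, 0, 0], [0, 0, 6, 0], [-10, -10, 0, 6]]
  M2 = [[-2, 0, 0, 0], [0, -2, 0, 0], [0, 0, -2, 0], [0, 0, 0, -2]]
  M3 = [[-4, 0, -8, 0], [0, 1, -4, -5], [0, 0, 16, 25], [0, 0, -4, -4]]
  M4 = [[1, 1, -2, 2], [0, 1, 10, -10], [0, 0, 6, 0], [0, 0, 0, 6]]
4 classes: {M1}, {M2}, {M3}, {M4}

Characteristic polynomials: χ_{M1} = (x - 6)^2(x - 1)(x + 4), χ_{M2} = (x + 2)^4, χ_{M3} = (x - 6)^2(x - 1)(x + 4), χ_{M4} = (x - 6)^2(x - 1)^2.

{M1}: invariant factors x - 6, (x - 6)(x - 1)(x + 4).

{M2}: invariant factors x + 2, x + 2, x + 2, x + 2.

{M3}: invariant factors (x - 6)^2(x - 1)(x + 4).

{M4}: invariant factors x - 6, (x - 6)(x - 1)^2.

Matrices are similar if and only if their invariant-factor lists agree; the partition into similarity classes is {M1}, {M2}, {M3}, {M4}.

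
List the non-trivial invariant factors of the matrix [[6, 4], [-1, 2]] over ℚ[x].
(x - 4)^2

The Jordan structure of A has elementary divisors (x - 4)^2. Arranging the block sizes at each eigenvalue in decreasing order and taking row products gives the invariant factors.

Invariant factors (smallest first, each dividing the next): (x - 4)^2.

Check: the last factor (x - 4)^2 is the minimal polynomial, and the product (x - 4)^2 is the characteristic polynomial.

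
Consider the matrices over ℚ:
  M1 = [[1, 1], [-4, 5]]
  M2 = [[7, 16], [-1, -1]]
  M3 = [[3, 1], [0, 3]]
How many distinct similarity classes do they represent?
Characteristic polynomials: χ_{M1} = (x - 3)^2, χ_{M2} = (x - 3)^2, χ_{M3} = (x - 3)^2.

{M1, M2, M3}: invariant factors (x - 3)^2.

Matrices are similar if and only if their invariant-factor lists agree; the partition into similarity classes is {M1, M2, M3}.

1 class: {M1, M2, M3}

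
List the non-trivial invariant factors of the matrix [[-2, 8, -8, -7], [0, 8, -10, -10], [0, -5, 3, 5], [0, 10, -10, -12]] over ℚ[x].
x + 2, (x - 3)(x + 2)^2

The Jordan structure of A has elementary divisors (x + 2)^2, (x + 2), (x - 3). Arranging the block sizes at each eigenvalue in decreasing order and taking row products gives the invariant factors.

Invariant factors (smallest first, each dividing the next): x + 2, (x - 3)(x + 2)^2.

Check: the last factor (x - 3)(x + 2)^2 is the minimal polynomial, and the product (x - 3)(x + 2)^3 is the characteristic polynomial.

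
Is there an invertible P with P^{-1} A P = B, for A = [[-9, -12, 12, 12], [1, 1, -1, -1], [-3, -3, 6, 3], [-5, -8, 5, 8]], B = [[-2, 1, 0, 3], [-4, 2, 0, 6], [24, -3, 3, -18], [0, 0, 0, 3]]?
Two matrices over a field are similar if and only if they have the same invariant factors.

Both A and B have characteristic polynomial x^2(x - 3)^2 and minimal polynomial x^2(x - 3). Computing further, both have invariant factors x - 3, x^2(x - 3). Hence A and B are similar.

Yes.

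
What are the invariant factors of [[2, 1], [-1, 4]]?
The Jordan structure of A has elementary divisors (x - 3)^2. Arranging the block sizes at each eigenvalue in decreasing order and taking row products gives the invariant factors.

Invariant factors (smallest first, each dividing the next): (x - 3)^2.

Check: the last factor (x - 3)^2 is the minimal polynomial, and the product (x - 3)^2 is the characteristic polynomial.

(x - 3)^2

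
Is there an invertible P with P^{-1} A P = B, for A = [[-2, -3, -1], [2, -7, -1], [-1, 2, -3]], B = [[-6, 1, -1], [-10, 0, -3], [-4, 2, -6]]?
Two matrices over a field are similar if and only if they have the same invariant factors.

Both A and B have characteristic polynomial (x + 4)^3 and minimal polynomial (x + 4)^3. Computing further, both have invariant factors (x + 4)^3. Hence A and B are similar.

Yes.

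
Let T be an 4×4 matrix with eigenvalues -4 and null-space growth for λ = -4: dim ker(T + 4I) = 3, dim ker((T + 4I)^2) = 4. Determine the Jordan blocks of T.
Jordan blocks: (-4, 2), (-4, 1), (-4, 1)

λ = -4: successive nullity increments [3, 1] count blocks of size ≥ k; block sizes are [2, 1, 1].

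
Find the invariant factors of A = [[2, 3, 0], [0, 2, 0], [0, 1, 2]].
x - 2, (x - 2)^2

The Jordan structure of A has elementary divisors (x - 2)^2, (x - 2). Arranging the block sizes at each eigenvalue in decreasing order and taking row products gives the invariant factors.

Invariant factors (smallest first, each dividing the next): x - 2, (x - 2)^2.

Check: the last factor (x - 2)^2 is the minimal polynomial, and the product (x - 2)^3 is the characteristic polynomial.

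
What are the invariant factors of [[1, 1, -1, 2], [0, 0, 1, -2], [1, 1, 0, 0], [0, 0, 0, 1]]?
The Jordan structure of A has elementary divisors x^2, (x - 1), (x - 1). Arranging the block sizes at each eigenvalue in decreasing order and taking row products gives the invariant factors.

Invariant factors (smallest first, each dividing the next): x - 1, x^2(x - 1).

Check: the last factor x^2(x - 1) is the minimal polynomial, and the product x^2(x - 1)^2 is the characteristic polynomial.

x - 1, x^2(x - 1)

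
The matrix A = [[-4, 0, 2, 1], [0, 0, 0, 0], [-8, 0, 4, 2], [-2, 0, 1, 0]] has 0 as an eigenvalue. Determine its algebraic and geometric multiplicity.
The characteristic polynomial is x^4, so the factor x appears with exponent 4: the algebraic multiplicity is 4.

rank(A) = 2, so the eigenspace has dimension 4 - 2 = 2: the geometric multiplicity is 2.

Since 2 < 4, A is not diagonalizable.

algebraic multiplicity 4, geometric multiplicity 2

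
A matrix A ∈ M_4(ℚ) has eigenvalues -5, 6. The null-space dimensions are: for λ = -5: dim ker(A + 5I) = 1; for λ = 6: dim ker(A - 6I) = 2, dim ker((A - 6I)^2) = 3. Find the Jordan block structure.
λ = -5: successive nullity increments [1] count blocks of size ≥ k; block sizes are [1].
λ = 6: successive nullity increments [2, 1] count blocks of size ≥ k; block sizes are [2, 1].

Jordan blocks: (-5, 1), (6, 2), (6, 1)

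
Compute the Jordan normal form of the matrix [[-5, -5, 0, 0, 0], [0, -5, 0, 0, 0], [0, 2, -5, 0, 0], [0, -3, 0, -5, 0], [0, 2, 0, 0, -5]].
The characteristic polynomial is det(xI - A) = (x + 5)^5, so the eigenvalues are -5 (algebraic multiplicity 5).

For λ = -5: rank(A + 5I) = 1, rank((A + 5I)^2) = 0. The eigenspace has dimension 5 - 1 = 4, so there are 4 Jordan blocks; the rank sequence gives block sizes [2, 1, 1, 1].

Assembling the blocks gives the Jordan form J above.

J = [[-5, 1, 0, 0, 0], [0, -5, 0, 0, 0], [0, 0, -5, 0, 0], [0, 0, 0, -5, 0], [0, 0, 0, 0, -5]]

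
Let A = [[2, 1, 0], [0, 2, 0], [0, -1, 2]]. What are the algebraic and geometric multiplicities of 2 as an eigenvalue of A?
algebraic multiplicity 3, geometric multiplicity 2

The characteristic polynomial is (x - 2)^3, so the factor x - 2 appears with exponent 3: the algebraic multiplicity is 3.

rank(A - 2I) = 1, so the eigenspace has dimension 3 - 1 = 2: the geometric multiplicity is 2.

Since 2 < 3, A is not diagonalizable.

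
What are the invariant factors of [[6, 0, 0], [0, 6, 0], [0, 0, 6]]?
x - 6, x - 6, x - 6

The Jordan structure of A has elementary divisors (x - 6), (x - 6), (x - 6). Arranging the block sizes at each eigenvalue in decreasing order and taking row products gives the invariant factors.

Invariant factors (smallest first, each dividing the next): x - 6, x - 6, x - 6.

Check: the last factor x - 6 is the minimal polynomial, and the product (x - 6)^3 is the characteristic polynomial.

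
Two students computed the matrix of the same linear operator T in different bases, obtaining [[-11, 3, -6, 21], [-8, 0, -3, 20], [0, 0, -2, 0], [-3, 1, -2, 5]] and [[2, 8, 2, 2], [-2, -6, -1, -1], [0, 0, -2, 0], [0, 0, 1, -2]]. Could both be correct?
Two matrices over a field are similar if and only if they have the same invariant factors.

Both A and B have characteristic polynomial (x + 2)^4 and minimal polynomial (x + 2)^3. Computing further, both have invariant factors x + 2, (x + 2)^3. Hence A and B are similar.

Yes.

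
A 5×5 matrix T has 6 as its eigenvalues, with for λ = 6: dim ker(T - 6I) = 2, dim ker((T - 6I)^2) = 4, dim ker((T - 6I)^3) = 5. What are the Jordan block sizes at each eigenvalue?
λ = 6: successive nullity increments [2, 2, 1] count blocks of size ≥ k; block sizes are [3, 2].

Jordan blocks: (6, 3), (6, 2)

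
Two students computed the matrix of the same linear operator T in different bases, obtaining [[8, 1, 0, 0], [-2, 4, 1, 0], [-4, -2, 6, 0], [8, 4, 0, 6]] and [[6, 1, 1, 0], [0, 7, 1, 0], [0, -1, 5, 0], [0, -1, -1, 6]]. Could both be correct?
Both have characteristic polynomial (x - 6)^4, but the minimal polynomial of A is (x - 6)^3 while the minimal polynomial of B is (x - 6)^2. The minimal polynomial is a similarity invariant, so A and B are not similar.

No.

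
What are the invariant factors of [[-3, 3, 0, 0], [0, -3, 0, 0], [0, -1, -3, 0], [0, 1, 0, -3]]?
The Jordan structure of A has elementary divisors (x + 3)^2, (x + 3), (x + 3). Arranging the block sizes at each eigenvalue in decreasing order and taking row products gives the invariant factors.

Invariant factors (smallest first, each dividing the next): x + 3, x + 3, (x + 3)^2.

Check: the last factor (x + 3)^2 is the minimal polynomial, and the product (x + 3)^4 is the characteristic polynomial.

x + 3, x + 3, (x + 3)^2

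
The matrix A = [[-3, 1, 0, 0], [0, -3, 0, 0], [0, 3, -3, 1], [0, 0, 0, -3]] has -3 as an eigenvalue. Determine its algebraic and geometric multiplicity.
algebraic multiplicity 4, geometric multiplicity 2

The characteristic polynomial is (x + 3)^4, so the factor x + 3 appears with exponent 4: the algebraic multiplicity is 4.

rank(A + 3I) = 2, so the eigenspace has dimension 4 - 2 = 2: the geometric multiplicity is 2.

Since 2 < 4, A is not diagonalizable.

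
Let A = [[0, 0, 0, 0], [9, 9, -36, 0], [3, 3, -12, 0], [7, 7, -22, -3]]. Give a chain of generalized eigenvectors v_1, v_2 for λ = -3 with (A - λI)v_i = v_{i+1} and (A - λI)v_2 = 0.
v_1 = [[0, -3, -1, 0]]^T, v_2 = [[0, 0, 0, 1]]^T

We seek v_1 ∈ ker((A + 3I)^2) \ ker(A + 3I), then set v_{i+1} = (A + 3I) v_i.

One such chain is v_1 = [[0, -3, -1, 0]]^T, v_2 = [[0, 0, 0, 1]]^T. Check: (A + 3I) v_2 = [[0, 0, 0, 0]]^T = 0.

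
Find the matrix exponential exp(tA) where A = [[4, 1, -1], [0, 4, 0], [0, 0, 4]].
A has Jordan form J = [[4, 1, 0], [0, 4, 0], [0, 0, 4]] with A = PJP^{-1}, so e^{tA} = P e^{tJ} P^{-1}.

For a Jordan block J_k(λ), e^{tJ_k(λ)} = e^{λt} · (I + tN + t^2 N^2/2! + ... + t^{k-1} N^{k-1}/(k-1)!) where N is the nilpotent superdiagonal part.

Assembling the blocks and conjugating back gives the entries of e^{tA} as shown above.

e^{tA} = [[e^{4*t}, t*e^{4*t}, -t*e^{4*t}], [0, e^{4*t}, 0], [0, 0, e^{4*t}]]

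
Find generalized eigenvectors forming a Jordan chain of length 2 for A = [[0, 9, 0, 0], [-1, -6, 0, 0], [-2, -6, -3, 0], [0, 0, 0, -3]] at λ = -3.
v_1 = [[-2, 1, 1, 0]]^T, v_2 = [[3, -1, -2, 0]]^T

We seek v_1 ∈ ker((A + 3I)^2) \ ker(A + 3I), then set v_{i+1} = (A + 3I) v_i.

One such chain is v_1 = [[-2, 1, 1, 0]]^T, v_2 = [[3, -1, -2, 0]]^T. Check: (A + 3I) v_2 = [[0, 0, 0, 0]]^T = 0.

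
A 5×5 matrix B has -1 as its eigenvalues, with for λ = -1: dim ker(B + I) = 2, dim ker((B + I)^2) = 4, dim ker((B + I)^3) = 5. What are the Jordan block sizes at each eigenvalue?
λ = -1: successive nullity increments [2, 2, 1] count blocks of size ≥ k; block sizes are [3, 2].

Jordan blocks: (-1, 3), (-1, 2)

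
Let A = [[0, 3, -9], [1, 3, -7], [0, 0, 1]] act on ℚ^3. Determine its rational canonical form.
R = [[0, 0, -3], [1, 0, 0], [0, 1, 4]]

The invariant factors of A (the non-unit diagonal entries of the Smith normal form of xI - A over ℚ[x]) are (x - 1)(x^2 - 3x - 3), each dividing the next. The characteristic polynomial is their product, (x - 1)(x^2 - 3x - 3).

The rational canonical form is the block-diagonal matrix of companion matrices C(f_i):
R = [[0, 0, -3], [1, 0, 0], [0, 1, 4]].

Note the characteristic polynomial does not split into linear factors over ℚ, so A has no Jordan form over ℚ; the rational canonical form exists over any field.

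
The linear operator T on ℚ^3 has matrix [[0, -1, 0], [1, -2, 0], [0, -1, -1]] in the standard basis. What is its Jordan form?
The characteristic polynomial is det(xI - A) = (x + 1)^3, so the eigenvalues are -1 (algebraic multiplicity 3).

For λ = -1: rank(A + I) = 2, rank((A + I)^2) = 1, rank((A + I)^3) = 0. The eigenspace has dimension 3 - 2 = 1, so there is 1 Jordan block; the rank sequence gives block sizes [3].

Assembling the blocks gives the Jordan form J above.

J = [[-1, 1, 0], [0, -1, 1], [0, 0, -1]]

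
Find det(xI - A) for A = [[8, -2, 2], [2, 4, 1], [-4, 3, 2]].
χ_A(x) = (x - 5)^2(x - 4)

xI - A = [[x - 8, 2, -2], [-2, x - 4, -1], [4, -3, x - 2]].

Expanding det(xI - A) along the first row:
det(xI - A) = + (x - 8)·det([[x - 4, -1], [-3, x - 2]]) - (2)·det([[-2, -1], [4, x - 2]]) + (-2)·det([[-2, x - 4], [4, -3]]).

Evaluating gives χ_A(x) = x^3 - 14x^2 + 65x - 100 = (x - 5)^2(x - 4).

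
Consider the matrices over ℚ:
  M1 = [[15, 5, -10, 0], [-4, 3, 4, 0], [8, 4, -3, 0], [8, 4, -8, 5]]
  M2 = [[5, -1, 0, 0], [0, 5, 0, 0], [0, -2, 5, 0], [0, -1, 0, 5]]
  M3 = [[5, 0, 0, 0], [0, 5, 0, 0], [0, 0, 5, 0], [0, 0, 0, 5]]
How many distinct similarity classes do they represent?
2 classes: {M1, M2}, {M3}

Characteristic polynomials: χ_{M1} = (x - 5)^4, χ_{M2} = (x - 5)^4, χ_{M3} = (x - 5)^4.

{M1, M2}: invariant factors x - 5, x - 5, (x - 5)^2.

{M3}: invariant factors x - 5, x - 5, x - 5, x - 5.

Matrices are similar if and only if their invariant-factor lists agree; the partition into similarity classes is {M1, M2}, {M3}.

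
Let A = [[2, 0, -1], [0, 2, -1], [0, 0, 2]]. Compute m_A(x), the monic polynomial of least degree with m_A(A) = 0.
The characteristic polynomial factors as (x - 2)^3. The minimal polynomial is ∏(x - λ)^{k_λ} where k_λ is the size of the largest Jordan block at λ.

For λ = 2: rank(A - 2I) = 1, and the largest Jordan block has size 2 (the smallest k with rank((A - 2I)^k) = rank((A - 2I)^(k+1))).

So m_A(x) = (x - 2)^2.

m_A(x) = (x - 2)^2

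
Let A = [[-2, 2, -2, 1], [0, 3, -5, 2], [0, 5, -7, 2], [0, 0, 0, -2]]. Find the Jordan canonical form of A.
The characteristic polynomial is det(xI - A) = (x + 2)^4, so the eigenvalues are -2 (algebraic multiplicity 4).

For λ = -2: rank(A + 2I) = 2, rank((A + 2I)^2) = 0. The eigenspace has dimension 4 - 2 = 2, so there are 2 Jordan blocks; the rank sequence gives block sizes [2, 2].

Assembling the blocks gives the Jordan form J above.

J = [[-2, 1, 0, 0], [0, -2, 0, 0], [0, 0, -2, 1], [0, 0, 0, -2]]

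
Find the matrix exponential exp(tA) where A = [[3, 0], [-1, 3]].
e^{tA} = [[e^{3*t}, 0], [-t*e^{3*t}, e^{3*t}]]

A has Jordan form J = [[3, 1], [0, 3]] with A = PJP^{-1}, so e^{tA} = P e^{tJ} P^{-1}.

For a Jordan block J_k(λ), e^{tJ_k(λ)} = e^{λt} · (I + tN + t^2 N^2/2! + ... + t^{k-1} N^{k-1}/(k-1)!) where N is the nilpotent superdiagonal part.

Assembling the blocks and conjugating back gives the entries of e^{tA} as shown above.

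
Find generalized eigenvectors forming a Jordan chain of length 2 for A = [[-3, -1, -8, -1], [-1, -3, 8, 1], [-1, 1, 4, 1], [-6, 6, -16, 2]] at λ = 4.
v_1 = [[0, 0, 0, 1]]^T, v_2 = [[-1, 1, 1, -2]]^T

We seek v_1 ∈ ker((A - 4I)^2) \ ker(A - 4I), then set v_{i+1} = (A - 4I) v_i.

One such chain is v_1 = [[0, 0, 0, 1]]^T, v_2 = [[-1, 1, 1, -2]]^T. Check: (A - 4I) v_2 = [[0, 0, 0, 0]]^T = 0.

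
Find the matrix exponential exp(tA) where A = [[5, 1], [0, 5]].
e^{tA} = [[e^{5*t}, t*e^{5*t}], [0, e^{5*t}]]

A has Jordan form J = [[5, 1], [0, 5]] with A = PJP^{-1}, so e^{tA} = P e^{tJ} P^{-1}.

For a Jordan block J_k(λ), e^{tJ_k(λ)} = e^{λt} · (I + tN + t^2 N^2/2! + ... + t^{k-1} N^{k-1}/(k-1)!) where N is the nilpotent superdiagonal part.

Assembling the blocks and conjugating back gives the entries of e^{tA} as shown above.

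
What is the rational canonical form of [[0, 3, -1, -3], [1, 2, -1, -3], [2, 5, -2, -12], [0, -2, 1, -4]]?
The invariant factors of A (the non-unit diagonal entries of the Smith normal form of xI - A over ℚ[x]) are (x + 1)^4, each dividing the next. The characteristic polynomial is their product, (x + 1)^4.

The rational canonical form is the block-diagonal matrix of companion matrices C(f_i):
R = [[0, 0, 0, -1], [1, 0, 0, -4], [0, 1, 0, -6], [0, 0, 1, -4]].

R = [[0, 0, 0, -1], [1, 0, 0, -4], [0, 1, 0, -6], [0, 0, 1, -4]]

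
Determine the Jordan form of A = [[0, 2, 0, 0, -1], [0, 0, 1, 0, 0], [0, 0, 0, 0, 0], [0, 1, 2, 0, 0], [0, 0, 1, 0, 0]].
The characteristic polynomial is det(xI - A) = x^5, so the eigenvalues are 0 (algebraic multiplicity 5).

For λ = 0: rank(A) = 3, rank(A^2) = 1, rank(A^3) = 0. The eigenspace has dimension 5 - 3 = 2, so there are 2 Jordan blocks; the rank sequence gives block sizes [3, 2].

Assembling the blocks gives the Jordan form J above.

J = [[0, 1, 0, 0, 0], [0, 0, 1, 0, 0], [0, 0, 0, 0, 0], [0, 0, 0, 0, 1], [0, 0, 0, 0, 0]]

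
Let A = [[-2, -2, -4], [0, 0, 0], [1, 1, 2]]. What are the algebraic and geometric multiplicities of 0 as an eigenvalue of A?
The characteristic polynomial is x^3, so the factor x appears with exponent 3: the algebraic multiplicity is 3.

rank(A) = 1, so the eigenspace has dimension 3 - 1 = 2: the geometric multiplicity is 2.

Since 2 < 3, A is not diagonalizable.

algebraic multiplicity 3, geometric multiplicity 2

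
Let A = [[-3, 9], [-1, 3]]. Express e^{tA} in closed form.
A has Jordan form J = [[0, 1], [0, 0]] with A = PJP^{-1}, so e^{tA} = P e^{tJ} P^{-1}.

For a Jordan block J_k(λ), e^{tJ_k(λ)} = e^{λt} · (I + tN + t^2 N^2/2! + ... + t^{k-1} N^{k-1}/(k-1)!) where N is the nilpotent superdiagonal part.

Assembling the blocks and conjugating back gives the entries of e^{tA} as shown above.

e^{tA} = [[1 - 3*t, 9*t], [-t, 3*t + 1]]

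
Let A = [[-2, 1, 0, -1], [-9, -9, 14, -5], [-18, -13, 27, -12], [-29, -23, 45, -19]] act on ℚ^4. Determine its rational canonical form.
R = [[0, 0, 0, -9], [1, 0, 0, -15], [0, 1, 0, -4], [0, 0, 1, -3]]

The invariant factors of A (the non-unit diagonal entries of the Smith normal form of xI - A over ℚ[x]) are (x + 3)(x^3 + 4x + 3), each dividing the next. The characteristic polynomial is their product, (x + 3)(x^3 + 4x + 3).

The rational canonical form is the block-diagonal matrix of companion matrices C(f_i):
R = [[0, 0, 0, -9], [1, 0, 0, -15], [0, 1, 0, -4], [0, 0, 1, -3]].

Note the characteristic polynomial does not split into linear factors over ℚ, so A has no Jordan form over ℚ; the rational canonical form exists over any field.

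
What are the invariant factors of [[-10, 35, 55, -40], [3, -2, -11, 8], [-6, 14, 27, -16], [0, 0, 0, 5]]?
The Jordan structure of A has elementary divisors (x - 5)^2, (x - 5), (x - 5). Arranging the block sizes at each eigenvalue in decreasing order and taking row products gives the invariant factors.

Invariant factors (smallest first, each dividing the next): x - 5, x - 5, (x - 5)^2.

Check: the last factor (x - 5)^2 is the minimal polynomial, and the product (x - 5)^4 is the characteristic polynomial.

x - 5, x - 5, (x - 5)^2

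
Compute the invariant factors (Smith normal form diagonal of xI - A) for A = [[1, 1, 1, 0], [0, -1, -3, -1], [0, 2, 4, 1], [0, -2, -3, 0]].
The Jordan structure of A has elementary divisors (x - 1)^2, (x - 1)^2. Arranging the block sizes at each eigenvalue in decreasing order and taking row products gives the invariant factors.

Invariant factors (smallest first, each dividing the next): (x - 1)^2, (x - 1)^2.

Check: the last factor (x - 1)^2 is the minimal polynomial, and the product (x - 1)^4 is the characteristic polynomial.

(x - 1)^2, (x - 1)^2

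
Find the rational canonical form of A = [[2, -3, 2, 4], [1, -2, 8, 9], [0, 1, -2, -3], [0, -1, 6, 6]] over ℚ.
The invariant factors of A (the non-unit diagonal entries of the Smith normal form of xI - A over ℚ[x]) are (x - 2)^2(x^2 + 2), each dividing the next. The characteristic polynomial is their product, (x - 2)^2(x^2 + 2).

The rational canonical form is the block-diagonal matrix of companion matrices C(f_i):
R = [[0, 0, 0, -8], [1, 0, 0, 8], [0, 1, 0, -6], [0, 0, 1, 4]].

Note the characteristic polynomial does not split into linear factors over ℚ, so A has no Jordan form over ℚ; the rational canonical form exists over any field.

R = [[0, 0, 0, -8], [1, 0, 0, 8], [0, 1, 0, -6], [0, 0, 1, 4]]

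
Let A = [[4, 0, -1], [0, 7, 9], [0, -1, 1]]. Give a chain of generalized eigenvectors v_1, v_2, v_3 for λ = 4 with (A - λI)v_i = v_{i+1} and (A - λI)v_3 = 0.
v_1 = [[0, 1, 0]]^T, v_2 = [[0, 3, -1]]^T, v_3 = [[1, 0, 0]]^T

We seek v_1 ∈ ker((A - 4I)^3) \ ker((A - 4I)^2), then set v_{i+1} = (A - 4I) v_i.

One such chain is v_1 = [[0, 1, 0]]^T, v_2 = [[0, 3, -1]]^T, v_3 = [[1, 0, 0]]^T. Check: (A - 4I) v_3 = [[0, 0, 0]]^T = 0.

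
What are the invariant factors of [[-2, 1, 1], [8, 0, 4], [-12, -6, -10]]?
The Jordan structure of A has elementary divisors (x + 4)^2, (x + 4). Arranging the block sizes at each eigenvalue in decreasing order and taking row products gives the invariant factors.

Invariant factors (smallest first, each dividing the next): x + 4, (x + 4)^2.

Check: the last factor (x + 4)^2 is the minimal polynomial, and the product (x + 4)^3 is the characteristic polynomial.

x + 4, (x + 4)^2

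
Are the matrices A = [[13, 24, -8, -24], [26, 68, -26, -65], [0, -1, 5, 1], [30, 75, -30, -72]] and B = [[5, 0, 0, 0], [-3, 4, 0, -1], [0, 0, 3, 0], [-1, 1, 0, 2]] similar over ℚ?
Yes.

Two matrices over a field are similar if and only if they have the same invariant factors.

Both A and B have characteristic polynomial (x - 5)(x - 3)^3 and minimal polynomial (x - 5)(x - 3)^2. Computing further, both have invariant factors x - 3, (x - 5)(x - 3)^2. Hence A and B are similar.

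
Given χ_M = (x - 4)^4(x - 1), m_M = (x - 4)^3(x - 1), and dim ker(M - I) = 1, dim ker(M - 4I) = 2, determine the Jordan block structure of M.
λ = 1: algebraic multiplicity 1 (exponent in χ_M), largest block size 1 (exponent in m_M), 1 block (geometric multiplicity). This forces block sizes [1].
λ = 4: algebraic multiplicity 4 (exponent in χ_M), largest block size 3 (exponent in m_M), 2 blocks (geometric multiplicity). These force block sizes [3, 1].

Jordan blocks: (1, 1), (4, 3), (4, 1)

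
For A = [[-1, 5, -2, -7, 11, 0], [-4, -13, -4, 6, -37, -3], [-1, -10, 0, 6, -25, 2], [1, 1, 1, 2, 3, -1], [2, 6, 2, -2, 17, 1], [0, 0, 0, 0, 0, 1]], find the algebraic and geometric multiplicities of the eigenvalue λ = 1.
algebraic multiplicity 6, geometric multiplicity 2

The characteristic polynomial is (x - 1)^6, so the factor x - 1 appears with exponent 6: the algebraic multiplicity is 6.

rank(A - I) = 4, so the eigenspace has dimension 6 - 4 = 2: the geometric multiplicity is 2.

Since 2 < 6, A is not diagonalizable.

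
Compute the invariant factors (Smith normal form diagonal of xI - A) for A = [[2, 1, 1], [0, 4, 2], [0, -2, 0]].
x - 2, (x - 2)^2

The Jordan structure of A has elementary divisors (x - 2)^2, (x - 2). Arranging the block sizes at each eigenvalue in decreasing order and taking row products gives the invariant factors.

Invariant factors (smallest first, each dividing the next): x - 2, (x - 2)^2.

Check: the last factor (x - 2)^2 is the minimal polynomial, and the product (x - 2)^3 is the characteristic polynomial.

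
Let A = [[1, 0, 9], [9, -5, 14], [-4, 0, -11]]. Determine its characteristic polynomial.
χ_A(x) = (x + 5)^3

xI - A = [[x - 1, 0, -9], [-9, x + 5, -14], [4, 0, x + 11]].

Expanding det(xI - A) along the first row:
det(xI - A) = + (x - 1)·det([[x + 5, -14], [0, x + 11]]) - (0)·det([[-9, -14], [4, x + 11]]) + (-9)·det([[-9, x + 5], [4, 0]]).

Evaluating gives χ_A(x) = x^3 + 15x^2 + 75x + 125 = (x + 5)^3.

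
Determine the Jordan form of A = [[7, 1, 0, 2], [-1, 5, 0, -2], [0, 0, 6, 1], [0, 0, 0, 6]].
The characteristic polynomial is det(xI - A) = (x - 6)^4, so the eigenvalues are 6 (algebraic multiplicity 4).

For λ = 6: rank(A - 6I) = 2, rank((A - 6I)^2) = 0. The eigenspace has dimension 4 - 2 = 2, so there are 2 Jordan blocks; the rank sequence gives block sizes [2, 2].

Assembling the blocks gives the Jordan form J above.

J = [[6, 1, 0, 0], [0, 6, 0, 0], [0, 0, 6, 1], [0, 0, 0, 6]]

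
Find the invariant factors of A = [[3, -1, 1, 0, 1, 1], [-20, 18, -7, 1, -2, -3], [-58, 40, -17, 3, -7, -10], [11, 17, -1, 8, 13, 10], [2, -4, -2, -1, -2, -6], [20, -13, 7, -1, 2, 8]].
The Jordan structure of A has elementary divisors (x + 1)^2, (x - 5)^3, (x - 5). Arranging the block sizes at each eigenvalue in decreasing order and taking row products gives the invariant factors.

Invariant factors (smallest first, each dividing the next): x - 5, (x - 5)^3(x + 1)^2.

Check: the last factor (x - 5)^3(x + 1)^2 is the minimal polynomial, and the product (x - 5)^4(x + 1)^2 is the characteristic polynomial.

x - 5, (x - 5)^3(x + 1)^2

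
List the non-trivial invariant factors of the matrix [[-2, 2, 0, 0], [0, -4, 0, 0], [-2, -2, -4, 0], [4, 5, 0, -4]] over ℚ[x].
x + 4, (x + 2)(x + 4)^2

The Jordan structure of A has elementary divisors (x + 4)^2, (x + 4), (x + 2). Arranging the block sizes at each eigenvalue in decreasing order and taking row products gives the invariant factors.

Invariant factors (smallest first, each dividing the next): x + 4, (x + 2)(x + 4)^2.

Check: the last factor (x + 2)(x + 4)^2 is the minimal polynomial, and the product (x + 2)(x + 4)^3 is the characteristic polynomial.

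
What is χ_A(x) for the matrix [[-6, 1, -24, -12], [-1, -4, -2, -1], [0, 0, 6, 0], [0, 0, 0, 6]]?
χ_A(x) = (x - 6)^2(x + 5)^2

xI - A = [[x + 6, -1, 24, 12], [1, x + 4, 2, 1], [0, 0, x - 6, 0], [0, 0, 0, x - 6]].

Expanding det(xI - A) along the first row:
det(xI - A) = + (x + 6)·det([[x + 4, 2, 1], [0, x - 6, 0], [0, 0, x - 6]]) - (-1)·det([[1, 2, 1], [0, x - 6, 0], [0, 0, x - 6]]) + (24)·det([[1, x + 4, 1], [0, 0, 0], [0, 0, x - 6]]) - (12)·det([[1, x + 4, 2], [0, 0, x - 6], [0, 0, 0]]).

Evaluating gives χ_A(x) = x^4 - 2x^3 - 59x^2 + 60x + 900 = (x - 6)^2(x + 5)^2.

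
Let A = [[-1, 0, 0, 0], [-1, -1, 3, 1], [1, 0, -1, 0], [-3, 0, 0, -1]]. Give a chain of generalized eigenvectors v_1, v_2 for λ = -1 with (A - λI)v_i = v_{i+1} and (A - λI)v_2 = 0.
v_1 = [[1, 1, -2, 6]]^T, v_2 = [[0, -1, 1, -3]]^T

We seek v_1 ∈ ker((A + I)^2) \ ker(A + I), then set v_{i+1} = (A + I) v_i.

One such chain is v_1 = [[1, 1, -2, 6]]^T, v_2 = [[0, -1, 1, -3]]^T. Check: (A + I) v_2 = [[0, 0, 0, 0]]^T = 0.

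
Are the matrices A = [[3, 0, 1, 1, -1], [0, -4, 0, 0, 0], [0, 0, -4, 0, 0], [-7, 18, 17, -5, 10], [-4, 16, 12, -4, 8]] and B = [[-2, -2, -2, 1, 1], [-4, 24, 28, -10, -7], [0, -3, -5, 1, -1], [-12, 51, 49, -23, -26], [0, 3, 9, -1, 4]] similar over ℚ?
No.

Both have characteristic polynomial (x - 2)^3(x + 4)^2, but the minimal polynomial of A is (x - 2)^3(x + 4) while the minimal polynomial of B is (x - 2)^3(x + 4)^2. The minimal polynomial is a similarity invariant, so A and B are not similar.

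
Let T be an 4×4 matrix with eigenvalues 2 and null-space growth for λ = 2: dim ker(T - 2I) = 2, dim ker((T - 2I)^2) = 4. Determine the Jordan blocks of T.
Jordan blocks: (2, 2), (2, 2)

λ = 2: successive nullity increments [2, 2] count blocks of size ≥ k; block sizes are [2, 2].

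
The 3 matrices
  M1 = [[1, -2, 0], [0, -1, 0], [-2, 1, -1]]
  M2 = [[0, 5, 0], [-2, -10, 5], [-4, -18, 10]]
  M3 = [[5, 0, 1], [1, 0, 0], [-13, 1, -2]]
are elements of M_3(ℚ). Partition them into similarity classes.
3 classes: {M1}, {M2}, {M3}

Characteristic polynomials: χ_{M1} = (x - 1)(x + 1)^2, χ_{M2} = x^3, χ_{M3} = (x - 1)^3.

{M1}: invariant factors (x - 1)(x + 1)^2.

{M2}: invariant factors x^3.

{M3}: invariant factors (x - 1)^3.

Matrices are similar if and only if their invariant-factor lists agree; the partition into similarity classes is {M1}, {M2}, {M3}.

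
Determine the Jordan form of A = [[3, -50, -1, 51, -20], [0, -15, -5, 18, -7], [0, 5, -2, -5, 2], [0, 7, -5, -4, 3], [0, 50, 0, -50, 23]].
J = [[-2, 1, 0, 0, 0], [0, -2, 0, 0, 0], [0, 0, 3, 1, 0], [0, 0, 0, 3, 1], [0, 0, 0, 0, 3]]

The characteristic polynomial is det(xI - A) = (x - 3)^3(x + 2)^2, so the eigenvalues are -2 (algebraic multiplicity 2), 3 (algebraic multiplicity 3).

For λ = -2: rank(A + 2I) = 4, rank((A + 2I)^2) = 3. The eigenspace has dimension 5 - 4 = 1, so there is 1 Jordan block; the rank sequence gives block sizes [2].

For λ = 3: rank(A - 3I) = 4, rank((A - 3I)^2) = 3, rank((A - 3I)^3) = 2. The eigenspace has dimension 5 - 4 = 1, so there is 1 Jordan block; the rank sequence gives block sizes [3].

Assembling the blocks gives the Jordan form J above.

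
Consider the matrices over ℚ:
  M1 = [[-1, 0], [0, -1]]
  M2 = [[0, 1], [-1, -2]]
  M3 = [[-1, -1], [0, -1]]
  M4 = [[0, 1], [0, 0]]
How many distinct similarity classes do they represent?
3 classes: {M1}, {M2, M3}, {M4}

Characteristic polynomials: χ_{M1} = (x + 1)^2, χ_{M2} = (x + 1)^2, χ_{M3} = (x + 1)^2, χ_{M4} = x^2.

{M1}: invariant factors x + 1, x + 1.

{M2, M3}: invariant factors (x + 1)^2.

{M4}: invariant factors x^2.

Matrices are similar if and only if their invariant-factor lists agree; the partition into similarity classes is {M1}, {M2, M3}, {M4}.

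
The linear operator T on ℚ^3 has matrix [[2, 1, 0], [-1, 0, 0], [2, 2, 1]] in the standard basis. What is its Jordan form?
The characteristic polynomial is det(xI - A) = (x - 1)^3, so the eigenvalues are 1 (algebraic multiplicity 3).

For λ = 1: rank(A - I) = 1, rank((A - I)^2) = 0. The eigenspace has dimension 3 - 1 = 2, so there are 2 Jordan blocks; the rank sequence gives block sizes [2, 1].

Assembling the blocks gives the Jordan form J above.

J = [[1, 1, 0], [0, 1, 0], [0, 0, 1]]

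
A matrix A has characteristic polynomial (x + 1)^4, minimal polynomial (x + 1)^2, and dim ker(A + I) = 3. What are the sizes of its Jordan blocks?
λ = -1: algebraic multiplicity 4 (exponent in χ_A), largest block size 2 (exponent in m_A), 3 blocks (geometric multiplicity). These force block sizes [2, 1, 1].

Jordan blocks: (-1, 2), (-1, 1), (-1, 1)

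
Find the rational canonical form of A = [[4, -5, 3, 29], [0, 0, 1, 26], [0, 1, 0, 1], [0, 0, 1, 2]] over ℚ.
R = [[4, 0, 0, 0], [0, 0, 0, 24], [0, 1, 0, 2], [0, 0, 1, 2]]

The invariant factors of A (the non-unit diagonal entries of the Smith normal form of xI - A over ℚ[x]) are x - 4, (x - 4)(x^2 + 2x + 6), each dividing the next. The characteristic polynomial is their product, (x - 4)^2(x^2 + 2x + 6).

The rational canonical form is the block-diagonal matrix of companion matrices C(f_i):
R = [[4, 0, 0, 0], [0, 0, 0, 24], [0, 1, 0, 2], [0, 0, 1, 2]].

Note the characteristic polynomial does not split into linear factors over ℚ, so A has no Jordan form over ℚ; the rational canonical form exists over any field.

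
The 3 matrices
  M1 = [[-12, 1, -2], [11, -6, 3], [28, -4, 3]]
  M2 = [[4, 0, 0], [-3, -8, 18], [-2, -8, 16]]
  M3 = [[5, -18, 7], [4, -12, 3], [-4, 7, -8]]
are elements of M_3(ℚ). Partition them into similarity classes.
2 classes: {M1, M3}, {M2}

Characteristic polynomials: χ_{M1} = (x + 5)^3, χ_{M2} = (x - 4)^3, χ_{M3} = (x + 5)^3.

{M1, M3}: invariant factors (x + 5)^3.

{M2}: invariant factors x - 4, (x - 4)^2.

Matrices are similar if and only if their invariant-factor lists agree; the partition into similarity classes is {M1, M3}, {M2}.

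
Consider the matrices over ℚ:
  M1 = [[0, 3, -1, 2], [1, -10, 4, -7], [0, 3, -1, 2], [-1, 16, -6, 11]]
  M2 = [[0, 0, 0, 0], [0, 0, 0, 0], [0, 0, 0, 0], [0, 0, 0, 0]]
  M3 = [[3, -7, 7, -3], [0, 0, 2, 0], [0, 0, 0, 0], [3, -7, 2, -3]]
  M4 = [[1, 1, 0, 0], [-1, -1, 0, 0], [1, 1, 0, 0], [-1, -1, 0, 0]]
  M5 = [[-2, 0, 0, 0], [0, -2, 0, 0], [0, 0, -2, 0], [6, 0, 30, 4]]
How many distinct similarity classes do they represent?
Characteristic polynomials: χ_{M1} = x^4, χ_{M2} = x^4, χ_{M3} = x^4, χ_{M4} = x^4, χ_{M5} = (x - 4)(x + 2)^3.

{M1, M3}: invariant factors x, x^3.

{M2}: invariant factors x, x, x, x.

{M4}: invariant factors x, x, x^2.

{M5}: invariant factors x + 2, x + 2, (x - 4)(x + 2).

Matrices are similar if and only if their invariant-factor lists agree; the partition into similarity classes is {M1, M3}, {M2}, {M4}, {M5}.

4 classes: {M1, M3}, {M2}, {M4}, {M5}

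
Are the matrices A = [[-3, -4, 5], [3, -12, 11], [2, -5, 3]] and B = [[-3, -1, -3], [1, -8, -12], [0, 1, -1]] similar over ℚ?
Yes.

Two matrices over a field are similar if and only if they have the same invariant factors.

Both A and B have characteristic polynomial (x + 4)^3 and minimal polynomial (x + 4)^3. Computing further, both have invariant factors (x + 4)^3. Hence A and B are similar.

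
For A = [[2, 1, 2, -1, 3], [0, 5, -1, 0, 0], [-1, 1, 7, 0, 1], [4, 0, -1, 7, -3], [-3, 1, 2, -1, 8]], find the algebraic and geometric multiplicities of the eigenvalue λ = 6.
The characteristic polynomial is (x - 6)^4(x - 5), so the factor x - 6 appears with exponent 4: the algebraic multiplicity is 4.

rank(A - 6I) = 3, so the eigenspace has dimension 5 - 3 = 2: the geometric multiplicity is 2.

Since 2 < 4, A is not diagonalizable.

algebraic multiplicity 4, geometric multiplicity 2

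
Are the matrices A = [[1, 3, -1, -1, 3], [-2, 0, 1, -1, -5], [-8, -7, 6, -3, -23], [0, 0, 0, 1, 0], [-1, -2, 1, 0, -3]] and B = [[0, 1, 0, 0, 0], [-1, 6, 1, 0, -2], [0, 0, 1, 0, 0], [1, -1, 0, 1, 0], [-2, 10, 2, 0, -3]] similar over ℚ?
Yes.

Two matrices over a field are similar if and only if they have the same invariant factors.

Both A and B have characteristic polynomial (x - 1)^5 and minimal polynomial (x - 1)^3. Computing further, both have invariant factors x - 1, x - 1, (x - 1)^3. Hence A and B are similar.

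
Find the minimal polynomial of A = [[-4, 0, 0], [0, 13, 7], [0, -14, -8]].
m_A(x) = (x - 6)(x + 1)(x + 4)

The characteristic polynomial factors as (x - 6)(x + 1)(x + 4). The minimal polynomial is ∏(x - λ)^{k_λ} where k_λ is the size of the largest Jordan block at λ.

For λ = -4: rank(A + 4I) = 2, and the largest Jordan block has size 1 (the smallest k with rank((A + 4I)^k) = rank((A + 4I)^(k+1))).
For λ = -1: rank(A + I) = 2, and the largest Jordan block has size 1 (the smallest k with rank((A + I)^k) = rank((A + I)^(k+1))).
For λ = 6: rank(A - 6I) = 2, and the largest Jordan block has size 1 (the smallest k with rank((A - 6I)^k) = rank((A - 6I)^(k+1))).

So m_A(x) = (x - 6)(x + 1)(x + 4).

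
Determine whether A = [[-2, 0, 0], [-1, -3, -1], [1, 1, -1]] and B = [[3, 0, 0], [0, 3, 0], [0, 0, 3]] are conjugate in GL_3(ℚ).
trace(A) = -6 but trace(B) = 9. The trace is a similarity invariant, so A and B are not similar.

No.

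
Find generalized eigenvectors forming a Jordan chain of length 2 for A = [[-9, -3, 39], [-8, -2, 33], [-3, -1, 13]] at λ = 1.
We seek v_1 ∈ ker((A - I)^2) \ ker(A - I), then set v_{i+1} = (A - I) v_i.

One such chain is v_1 = [[3, 2, 1]]^T, v_2 = [[3, 3, 1]]^T. Check: (A - I) v_2 = [[0, 0, 0]]^T = 0.

v_1 = [[3, 2, 1]]^T, v_2 = [[3, 3, 1]]^T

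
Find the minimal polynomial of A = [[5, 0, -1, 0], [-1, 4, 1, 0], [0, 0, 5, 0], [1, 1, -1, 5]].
m_A(x) = (x - 5)^2(x - 4)

The characteristic polynomial factors as (x - 5)^3(x - 4). The minimal polynomial is ∏(x - λ)^{k_λ} where k_λ is the size of the largest Jordan block at λ.

For λ = 4: rank(A - 4I) = 3, and the largest Jordan block has size 1 (the smallest k with rank((A - 4I)^k) = rank((A - 4I)^(k+1))).
For λ = 5: rank(A - 5I) = 2, and the largest Jordan block has size 2 (the smallest k with rank((A - 5I)^k) = rank((A - 5I)^(k+1))).

So m_A(x) = (x - 5)^2(x - 4).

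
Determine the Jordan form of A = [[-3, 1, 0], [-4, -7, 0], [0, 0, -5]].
The characteristic polynomial is det(xI - A) = (x + 5)^3, so the eigenvalues are -5 (algebraic multiplicity 3).

For λ = -5: rank(A + 5I) = 1, rank((A + 5I)^2) = 0. The eigenspace has dimension 3 - 1 = 2, so there are 2 Jordan blocks; the rank sequence gives block sizes [2, 1].

Assembling the blocks gives the Jordan form J above.

J = [[-5, 1, 0], [0, -5, 0], [0, 0, -5]]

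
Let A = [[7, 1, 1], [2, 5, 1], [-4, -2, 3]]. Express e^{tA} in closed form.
e^{tA} = [[(t^2 + 2*t + 1)*e^{5*t}, t*e^{5*t}, t*(t + 2)*e^{5*t}/2], [2*t*e^{5*t}, e^{5*t}, t*e^{5*t}], [2*t*(-t - 2)*e^{5*t}, -2*t*e^{5*t}, (-t^2 - 2*t + 1)*e^{5*t}]]

A has Jordan form J = [[5, 1, 0], [0, 5, 1], [0, 0, 5]] with A = PJP^{-1}, so e^{tA} = P e^{tJ} P^{-1}.

For a Jordan block J_k(λ), e^{tJ_k(λ)} = e^{λt} · (I + tN + t^2 N^2/2! + ... + t^{k-1} N^{k-1}/(k-1)!) where N is the nilpotent superdiagonal part.

Assembling the blocks and conjugating back gives the entries of e^{tA} as shown above.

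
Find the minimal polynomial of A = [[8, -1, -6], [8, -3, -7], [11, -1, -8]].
m_A(x) = (x + 1)^3

The characteristic polynomial factors as (x + 1)^3. The minimal polynomial is ∏(x - λ)^{k_λ} where k_λ is the size of the largest Jordan block at λ.

For λ = -1: rank(A + I) = 2, and the largest Jordan block has size 3 (the smallest k with rank((A + I)^k) = rank((A + I)^(k+1))).

So m_A(x) = (x + 1)^3.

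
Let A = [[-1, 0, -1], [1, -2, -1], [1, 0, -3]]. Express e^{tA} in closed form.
A has Jordan form J = [[-2, 1, 0], [0, -2, 0], [0, 0, -2]] with A = PJP^{-1}, so e^{tA} = P e^{tJ} P^{-1}.

For a Jordan block J_k(λ), e^{tJ_k(λ)} = e^{λt} · (I + tN + t^2 N^2/2! + ... + t^{k-1} N^{k-1}/(k-1)!) where N is the nilpotent superdiagonal part.

Assembling the blocks and conjugating back gives the entries of e^{tA} as shown above.

e^{tA} = [[(t + 1)*e^{-2*t}, 0, -t*e^{-2*t}], [t*e^{-2*t}, e^{-2*t}, -t*e^{-2*t}], [t*e^{-2*t}, 0, (1 - t)*e^{-2*t}]]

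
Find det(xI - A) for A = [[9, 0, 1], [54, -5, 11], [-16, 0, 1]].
xI - A = [[x - 9, 0, -1], [-54, x + 5, -11], [16, 0, x - 1]].

Expanding det(xI - A) along the first row:
det(xI - A) = + (x - 9)·det([[x + 5, -11], [0, x - 1]]) - (0)·det([[-54, -11], [16, x - 1]]) + (-1)·det([[-54, x + 5], [16, 0]]).

Evaluating gives χ_A(x) = x^3 - 5x^2 - 25x + 125 = (x - 5)^2(x + 5).

χ_A(x) = (x - 5)^2(x + 5)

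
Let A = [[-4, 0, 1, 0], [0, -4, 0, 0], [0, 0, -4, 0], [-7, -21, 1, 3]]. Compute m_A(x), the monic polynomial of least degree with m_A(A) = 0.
The characteristic polynomial factors as (x - 3)(x + 4)^3. The minimal polynomial is ∏(x - λ)^{k_λ} where k_λ is the size of the largest Jordan block at λ.

For λ = -4: rank(A + 4I) = 2, and the largest Jordan block has size 2 (the smallest k with rank((A + 4I)^k) = rank((A + 4I)^(k+1))).
For λ = 3: rank(A - 3I) = 3, and the largest Jordan block has size 1 (the smallest k with rank((A - 3I)^k) = rank((A - 3I)^(k+1))).

So m_A(x) = (x - 3)(x + 4)^2.

m_A(x) = (x - 3)(x + 4)^2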